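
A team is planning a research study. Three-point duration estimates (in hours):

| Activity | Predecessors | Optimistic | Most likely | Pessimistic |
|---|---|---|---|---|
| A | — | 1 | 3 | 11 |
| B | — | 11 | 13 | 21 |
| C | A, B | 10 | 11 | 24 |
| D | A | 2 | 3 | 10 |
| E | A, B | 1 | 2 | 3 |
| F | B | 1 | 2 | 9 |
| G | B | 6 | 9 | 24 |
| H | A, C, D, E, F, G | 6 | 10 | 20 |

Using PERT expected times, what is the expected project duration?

38 hours

te_A = (1 + 4·3 + 11)/6 = 24/6 = 4
te_B = (11 + 4·13 + 21)/6 = 84/6 = 14
te_C = (10 + 4·11 + 24)/6 = 78/6 = 13
te_D = (2 + 4·3 + 10)/6 = 24/6 = 4
te_E = (1 + 4·2 + 3)/6 = 12/6 = 2
te_F = (1 + 4·2 + 9)/6 = 18/6 = 3
te_G = (6 + 4·9 + 24)/6 = 66/6 = 11
te_H = (6 + 4·10 + 20)/6 = 66/6 = 11

Forward pass:
ES_A = 0; EF_A = 4
ES_B = 0; EF_B = 14
ES_C = max(EF_A=4, EF_B=14) = 14; EF_C = 14+13 = 27
ES_D = 4; EF_D = 4+4 = 8
ES_E = max(EF_A=4, EF_B=14) = 14; EF_E = 14+2 = 16
ES_F = 14; EF_F = 14+3 = 17
ES_G = 14; EF_G = 14+11 = 25
ES_H = max(EF_A=4, EF_C=27, EF_D=8, EF_E=16, EF_F=17, EF_G=25) = 27; EF_H = 27+11 = 38
Expected project duration μ = 38 hours. Critical path: B → C → H.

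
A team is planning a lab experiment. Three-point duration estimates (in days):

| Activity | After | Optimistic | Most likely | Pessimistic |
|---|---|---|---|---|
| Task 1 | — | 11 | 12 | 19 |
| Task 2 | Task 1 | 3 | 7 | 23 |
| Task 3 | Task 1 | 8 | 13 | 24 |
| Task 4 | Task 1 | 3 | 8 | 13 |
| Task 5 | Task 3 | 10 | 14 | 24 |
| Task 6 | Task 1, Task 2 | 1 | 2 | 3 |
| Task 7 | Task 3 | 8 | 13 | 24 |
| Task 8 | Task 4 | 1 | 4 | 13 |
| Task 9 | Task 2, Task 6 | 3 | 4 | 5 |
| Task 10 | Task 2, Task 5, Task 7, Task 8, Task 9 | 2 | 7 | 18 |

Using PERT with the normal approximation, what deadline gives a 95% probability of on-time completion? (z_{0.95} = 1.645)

te_Task 1 = (11 + 4·12 + 19)/6 = 78/6 = 13; σ²_Task 1 = ((19−11)/6)² = 1.778
te_Task 2 = (3 + 4·7 + 23)/6 = 54/6 = 9; σ²_Task 2 = ((23−3)/6)² = 11.111
te_Task 3 = (8 + 4·13 + 24)/6 = 84/6 = 14; σ²_Task 3 = ((24−8)/6)² = 7.111
te_Task 4 = (3 + 4·8 + 13)/6 = 48/6 = 8; σ²_Task 4 = ((13−3)/6)² = 2.778
te_Task 5 = (10 + 4·14 + 24)/6 = 90/6 = 15; σ²_Task 5 = ((24−10)/6)² = 5.444
te_Task 6 = (1 + 4·2 + 3)/6 = 12/6 = 2; σ²_Task 6 = ((3−1)/6)² = 0.111
te_Task 7 = (8 + 4·13 + 24)/6 = 84/6 = 14; σ²_Task 7 = ((24−8)/6)² = 7.111
te_Task 8 = (1 + 4·4 + 13)/6 = 30/6 = 5; σ²_Task 8 = ((13−1)/6)² = 4.000
te_Task 9 = (3 + 4·4 + 5)/6 = 24/6 = 4; σ²_Task 9 = ((5−3)/6)² = 0.111
te_Task 10 = (2 + 4·7 + 18)/6 = 48/6 = 8; σ²_Task 10 = ((18−2)/6)² = 7.111

Forward pass:
ES_Task 1 = 0; EF_Task 1 = 13
ES_Task 2 = 13; EF_Task 2 = 13+9 = 22
ES_Task 3 = 13; EF_Task 3 = 13+14 = 27
ES_Task 4 = 13; EF_Task 4 = 13+8 = 21
ES_Task 5 = 27; EF_Task 5 = 27+15 = 42
ES_Task 6 = max(EF_Task 1=13, EF_Task 2=22) = 22; EF_Task 6 = 22+2 = 24
ES_Task 7 = 27; EF_Task 7 = 27+14 = 41
ES_Task 8 = 21; EF_Task 8 = 21+5 = 26
ES_Task 9 = max(EF_Task 2=22, EF_Task 6=24) = 24; EF_Task 9 = 24+4 = 28
ES_Task 10 = max(EF_Task 2=22, EF_Task 5=42, EF_Task 7=41, EF_Task 8=26, EF_Task 9=28) = 42; EF_Task 10 = 42+8 = 50
Expected project duration μ = 50 days. Critical path: Task 1 → Task 3 → Task 5 → Task 10.

Variance along critical path = 1.778 + 7.111 + 5.444 + 7.111 = 21.444; σ = 4.631 days.
D = μ + z·σ = 50 + 1.645·4.631 = 57.6 days

57.6 days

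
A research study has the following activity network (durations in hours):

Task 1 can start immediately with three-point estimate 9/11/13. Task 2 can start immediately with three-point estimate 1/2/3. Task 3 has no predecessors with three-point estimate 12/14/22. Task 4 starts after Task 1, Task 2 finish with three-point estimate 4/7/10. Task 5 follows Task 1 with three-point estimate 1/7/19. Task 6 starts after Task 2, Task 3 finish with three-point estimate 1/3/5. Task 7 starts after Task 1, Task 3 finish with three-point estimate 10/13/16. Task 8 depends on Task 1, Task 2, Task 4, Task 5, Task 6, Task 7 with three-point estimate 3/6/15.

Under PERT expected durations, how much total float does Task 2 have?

19 hours

te_Task 1 = (9 + 4·11 + 13)/6 = 66/6 = 11
te_Task 2 = (1 + 4·2 + 3)/6 = 12/6 = 2
te_Task 3 = (12 + 4·14 + 22)/6 = 90/6 = 15
te_Task 4 = (4 + 4·7 + 10)/6 = 42/6 = 7
te_Task 5 = (1 + 4·7 + 19)/6 = 48/6 = 8
te_Task 6 = (1 + 4·3 + 5)/6 = 18/6 = 3
te_Task 7 = (10 + 4·13 + 16)/6 = 78/6 = 13
te_Task 8 = (3 + 4·6 + 15)/6 = 42/6 = 7

Forward pass:
ES_Task 1 = 0; EF_Task 1 = 11
ES_Task 2 = 0; EF_Task 2 = 2
ES_Task 3 = 0; EF_Task 3 = 15
ES_Task 4 = max(EF_Task 1=11, EF_Task 2=2) = 11; EF_Task 4 = 11+7 = 18
ES_Task 5 = 11; EF_Task 5 = 11+8 = 19
ES_Task 6 = max(EF_Task 2=2, EF_Task 3=15) = 15; EF_Task 6 = 15+3 = 18
ES_Task 7 = max(EF_Task 1=11, EF_Task 3=15) = 15; EF_Task 7 = 15+13 = 28
ES_Task 8 = max(EF_Task 1=11, EF_Task 2=2, EF_Task 4=18, EF_Task 5=19, EF_Task 6=18, EF_Task 7=28) = 28; EF_Task 8 = 28+7 = 35
Expected project duration μ = 35 hours. Critical path: Task 3 → Task 7 → Task 8.

Backward pass:
LF_Task 8 = 35; LS_Task 8 = 35−7 = 28
LF_Task 7 = LS_Task 8 = 28; LS_Task 7 = 28−13 = 15
LF_Task 6 = LS_Task 8 = 28; LS_Task 6 = 28−3 = 25
LF_Task 5 = LS_Task 8 = 28; LS_Task 5 = 28−8 = 20
LF_Task 4 = LS_Task 8 = 28; LS_Task 4 = 28−7 = 21
LF_Task 3 = min(LS_Task 6=25, LS_Task 7=15) = 15; LS_Task 3 = 15−15 = 0
LF_Task 2 = min(LS_Task 4=21, LS_Task 6=25, LS_Task 8=28) = 21; LS_Task 2 = 21−2 = 19
LF_Task 1 = min(LS_Task 4=21, LS_Task 5=20, LS_Task 7=15, LS_Task 8=28) = 15; LS_Task 1 = 15−11 = 4
Slack_Task 2 = LS_Task 2 − ES_Task 2 = 19 − 0 = 19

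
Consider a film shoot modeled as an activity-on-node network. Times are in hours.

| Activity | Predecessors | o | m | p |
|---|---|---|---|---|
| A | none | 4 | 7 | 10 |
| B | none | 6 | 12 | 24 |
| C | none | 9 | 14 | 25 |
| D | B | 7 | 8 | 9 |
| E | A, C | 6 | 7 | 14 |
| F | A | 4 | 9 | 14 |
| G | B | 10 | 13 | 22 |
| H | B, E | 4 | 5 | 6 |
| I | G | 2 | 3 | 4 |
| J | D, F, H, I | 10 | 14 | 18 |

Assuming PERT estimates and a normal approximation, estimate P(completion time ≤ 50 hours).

te_A = (4 + 4·7 + 10)/6 = 42/6 = 7; σ²_A = ((10−4)/6)² = 1.000
te_B = (6 + 4·12 + 24)/6 = 78/6 = 13; σ²_B = ((24−6)/6)² = 9.000
te_C = (9 + 4·14 + 25)/6 = 90/6 = 15; σ²_C = ((25−9)/6)² = 7.111
te_D = (7 + 4·8 + 9)/6 = 48/6 = 8; σ²_D = ((9−7)/6)² = 0.111
te_E = (6 + 4·7 + 14)/6 = 48/6 = 8; σ²_E = ((14−6)/6)² = 1.778
te_F = (4 + 4·9 + 14)/6 = 54/6 = 9; σ²_F = ((14−4)/6)² = 2.778
te_G = (10 + 4·13 + 22)/6 = 84/6 = 14; σ²_G = ((22−10)/6)² = 4.000
te_H = (4 + 4·5 + 6)/6 = 30/6 = 5; σ²_H = ((6−4)/6)² = 0.111
te_I = (2 + 4·3 + 4)/6 = 18/6 = 3; σ²_I = ((4−2)/6)² = 0.111
te_J = (10 + 4·14 + 18)/6 = 84/6 = 14; σ²_J = ((18−10)/6)² = 1.778

Forward pass:
ES_A = 0; EF_A = 7
ES_B = 0; EF_B = 13
ES_C = 0; EF_C = 15
ES_D = 13; EF_D = 13+8 = 21
ES_E = max(EF_A=7, EF_C=15) = 15; EF_E = 15+8 = 23
ES_F = 7; EF_F = 7+9 = 16
ES_G = 13; EF_G = 13+14 = 27
ES_H = max(EF_B=13, EF_E=23) = 23; EF_H = 23+5 = 28
ES_I = 27; EF_I = 27+3 = 30
ES_J = max(EF_D=21, EF_F=16, EF_H=28, EF_I=30) = 30; EF_J = 30+14 = 44
Expected project duration μ = 44 hours. Critical path: B → G → I → J.

Variance along critical path = 9.000 + 4.000 + 0.111 + 1.778 = 14.889; σ = √14.889 = 3.859 hours.
Z = (50 − 44) / 3.859 = 1.555
P(T ≤ 50) = Φ(1.555) ≈ 0.940

0.940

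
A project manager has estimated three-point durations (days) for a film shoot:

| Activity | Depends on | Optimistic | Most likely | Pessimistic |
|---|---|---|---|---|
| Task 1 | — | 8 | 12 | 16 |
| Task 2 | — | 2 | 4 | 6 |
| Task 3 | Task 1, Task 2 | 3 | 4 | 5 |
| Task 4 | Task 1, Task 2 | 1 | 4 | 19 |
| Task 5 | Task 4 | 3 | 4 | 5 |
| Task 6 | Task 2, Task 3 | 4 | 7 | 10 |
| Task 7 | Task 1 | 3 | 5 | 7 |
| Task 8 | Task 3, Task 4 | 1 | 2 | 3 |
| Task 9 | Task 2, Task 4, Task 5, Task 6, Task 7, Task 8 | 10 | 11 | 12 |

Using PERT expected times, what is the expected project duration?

34 days

te_Task 1 = (8 + 4·12 + 16)/6 = 72/6 = 12
te_Task 2 = (2 + 4·4 + 6)/6 = 24/6 = 4
te_Task 3 = (3 + 4·4 + 5)/6 = 24/6 = 4
te_Task 4 = (1 + 4·4 + 19)/6 = 36/6 = 6
te_Task 5 = (3 + 4·4 + 5)/6 = 24/6 = 4
te_Task 6 = (4 + 4·7 + 10)/6 = 42/6 = 7
te_Task 7 = (3 + 4·5 + 7)/6 = 30/6 = 5
te_Task 8 = (1 + 4·2 + 3)/6 = 12/6 = 2
te_Task 9 = (10 + 4·11 + 12)/6 = 66/6 = 11

Forward pass:
ES_Task 1 = 0; EF_Task 1 = 12
ES_Task 2 = 0; EF_Task 2 = 4
ES_Task 3 = max(EF_Task 1=12, EF_Task 2=4) = 12; EF_Task 3 = 12+4 = 16
ES_Task 4 = max(EF_Task 1=12, EF_Task 2=4) = 12; EF_Task 4 = 12+6 = 18
ES_Task 5 = 18; EF_Task 5 = 18+4 = 22
ES_Task 6 = max(EF_Task 2=4, EF_Task 3=16) = 16; EF_Task 6 = 16+7 = 23
ES_Task 7 = 12; EF_Task 7 = 12+5 = 17
ES_Task 8 = max(EF_Task 3=16, EF_Task 4=18) = 18; EF_Task 8 = 18+2 = 20
ES_Task 9 = max(EF_Task 2=4, EF_Task 4=18, EF_Task 5=22, EF_Task 6=23, EF_Task 7=17, EF_Task 8=20) = 23; EF_Task 9 = 23+11 = 34
Expected project duration μ = 34 days. Critical path: Task 1 → Task 3 → Task 6 → Task 9.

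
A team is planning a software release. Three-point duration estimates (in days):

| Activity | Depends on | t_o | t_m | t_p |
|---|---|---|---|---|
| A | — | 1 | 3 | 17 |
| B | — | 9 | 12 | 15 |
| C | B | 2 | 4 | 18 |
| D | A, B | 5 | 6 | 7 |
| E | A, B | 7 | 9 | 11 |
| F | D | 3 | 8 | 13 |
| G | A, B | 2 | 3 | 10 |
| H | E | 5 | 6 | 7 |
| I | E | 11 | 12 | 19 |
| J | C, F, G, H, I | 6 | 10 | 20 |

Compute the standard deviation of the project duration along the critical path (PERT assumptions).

2.94 days

te_A = (1 + 4·3 + 17)/6 = 30/6 = 5; σ²_A = ((17−1)/6)² = 7.111
te_B = (9 + 4·12 + 15)/6 = 72/6 = 12; σ²_B = ((15−9)/6)² = 1.000
te_C = (2 + 4·4 + 18)/6 = 36/6 = 6; σ²_C = ((18−2)/6)² = 7.111
te_D = (5 + 4·6 + 7)/6 = 36/6 = 6; σ²_D = ((7−5)/6)² = 0.111
te_E = (7 + 4·9 + 11)/6 = 54/6 = 9; σ²_E = ((11−7)/6)² = 0.444
te_F = (3 + 4·8 + 13)/6 = 48/6 = 8; σ²_F = ((13−3)/6)² = 2.778
te_G = (2 + 4·3 + 10)/6 = 24/6 = 4; σ²_G = ((10−2)/6)² = 1.778
te_H = (5 + 4·6 + 7)/6 = 36/6 = 6; σ²_H = ((7−5)/6)² = 0.111
te_I = (11 + 4·12 + 19)/6 = 78/6 = 13; σ²_I = ((19−11)/6)² = 1.778
te_J = (6 + 4·10 + 20)/6 = 66/6 = 11; σ²_J = ((20−6)/6)² = 5.444

Forward pass:
ES_A = 0; EF_A = 5
ES_B = 0; EF_B = 12
ES_C = 12; EF_C = 12+6 = 18
ES_D = max(EF_A=5, EF_B=12) = 12; EF_D = 12+6 = 18
ES_E = max(EF_A=5, EF_B=12) = 12; EF_E = 12+9 = 21
ES_F = 18; EF_F = 18+8 = 26
ES_G = max(EF_A=5, EF_B=12) = 12; EF_G = 12+4 = 16
ES_H = 21; EF_H = 21+6 = 27
ES_I = 21; EF_I = 21+13 = 34
ES_J = max(EF_C=18, EF_F=26, EF_G=16, EF_H=27, EF_I=34) = 34; EF_J = 34+11 = 45
Expected project duration μ = 45 days. Critical path: B → E → I → J.

Variance along critical path = 1.000 + 0.444 + 1.778 + 5.444 = 8.667
σ = √8.667 = 2.944 days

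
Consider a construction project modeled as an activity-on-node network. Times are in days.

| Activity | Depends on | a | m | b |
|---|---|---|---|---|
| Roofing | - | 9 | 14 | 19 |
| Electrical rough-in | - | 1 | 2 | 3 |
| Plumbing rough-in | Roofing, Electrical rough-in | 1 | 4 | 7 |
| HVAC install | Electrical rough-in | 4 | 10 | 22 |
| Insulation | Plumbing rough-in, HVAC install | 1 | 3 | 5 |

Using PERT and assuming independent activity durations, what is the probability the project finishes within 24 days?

te_Roofing = (9 + 4·14 + 19)/6 = 84/6 = 14; σ²_Roofing = ((19−9)/6)² = 2.778
te_Electrical rough-in = (1 + 4·2 + 3)/6 = 12/6 = 2; σ²_Electrical rough-in = ((3−1)/6)² = 0.111
te_Plumbing rough-in = (1 + 4·4 + 7)/6 = 24/6 = 4; σ²_Plumbing rough-in = ((7−1)/6)² = 1.000
te_HVAC install = (4 + 4·10 + 22)/6 = 66/6 = 11; σ²_HVAC install = ((22−4)/6)² = 9.000
te_Insulation = (1 + 4·3 + 5)/6 = 18/6 = 3; σ²_Insulation = ((5−1)/6)² = 0.444

Forward pass:
ES_Roofing = 0; EF_Roofing = 14
ES_Electrical rough-in = 0; EF_Electrical rough-in = 2
ES_Plumbing rough-in = max(EF_Roofing=14, EF_Electrical rough-in=2) = 14; EF_Plumbing rough-in = 14+4 = 18
ES_HVAC install = 2; EF_HVAC install = 2+11 = 13
ES_Insulation = max(EF_Plumbing rough-in=18, EF_HVAC install=13) = 18; EF_Insulation = 18+3 = 21
Expected project duration μ = 21 days. Critical path: Roofing → Plumbing rough-in → Insulation.

Variance along critical path = 2.778 + 1.000 + 0.444 = 4.222; σ = √4.222 = 2.055 days.
Z = (24 − 21) / 2.055 = 1.460
P(T ≤ 24) = Φ(1.460) ≈ 0.928

0.928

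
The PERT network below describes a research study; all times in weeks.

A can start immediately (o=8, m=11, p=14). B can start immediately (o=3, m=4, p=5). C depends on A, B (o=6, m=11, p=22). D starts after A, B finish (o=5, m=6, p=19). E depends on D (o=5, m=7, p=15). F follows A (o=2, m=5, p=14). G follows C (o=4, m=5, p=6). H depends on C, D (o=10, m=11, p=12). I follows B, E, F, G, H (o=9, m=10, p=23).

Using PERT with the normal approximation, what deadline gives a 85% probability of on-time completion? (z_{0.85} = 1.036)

49.8 weeks

te_A = (8 + 4·11 + 14)/6 = 66/6 = 11; σ²_A = ((14−8)/6)² = 1.000
te_B = (3 + 4·4 + 5)/6 = 24/6 = 4; σ²_B = ((5−3)/6)² = 0.111
te_C = (6 + 4·11 + 22)/6 = 72/6 = 12; σ²_C = ((22−6)/6)² = 7.111
te_D = (5 + 4·6 + 19)/6 = 48/6 = 8; σ²_D = ((19−5)/6)² = 5.444
te_E = (5 + 4·7 + 15)/6 = 48/6 = 8; σ²_E = ((15−5)/6)² = 2.778
te_F = (2 + 4·5 + 14)/6 = 36/6 = 6; σ²_F = ((14−2)/6)² = 4.000
te_G = (4 + 4·5 + 6)/6 = 30/6 = 5; σ²_G = ((6−4)/6)² = 0.111
te_H = (10 + 4·11 + 12)/6 = 66/6 = 11; σ²_H = ((12−10)/6)² = 0.111
te_I = (9 + 4·10 + 23)/6 = 72/6 = 12; σ²_I = ((23−9)/6)² = 5.444

Forward pass:
ES_A = 0; EF_A = 11
ES_B = 0; EF_B = 4
ES_C = max(EF_A=11, EF_B=4) = 11; EF_C = 11+12 = 23
ES_D = max(EF_A=11, EF_B=4) = 11; EF_D = 11+8 = 19
ES_E = 19; EF_E = 19+8 = 27
ES_F = 11; EF_F = 11+6 = 17
ES_G = 23; EF_G = 23+5 = 28
ES_H = max(EF_C=23, EF_D=19) = 23; EF_H = 23+11 = 34
ES_I = max(EF_B=4, EF_E=27, EF_F=17, EF_G=28, EF_H=34) = 34; EF_I = 34+12 = 46
Expected project duration μ = 46 weeks. Critical path: A → C → H → I.

Variance along critical path = 1.000 + 7.111 + 0.111 + 5.444 = 13.667; σ = 3.697 weeks.
D = μ + z·σ = 46 + 1.036·3.697 = 49.8 weeks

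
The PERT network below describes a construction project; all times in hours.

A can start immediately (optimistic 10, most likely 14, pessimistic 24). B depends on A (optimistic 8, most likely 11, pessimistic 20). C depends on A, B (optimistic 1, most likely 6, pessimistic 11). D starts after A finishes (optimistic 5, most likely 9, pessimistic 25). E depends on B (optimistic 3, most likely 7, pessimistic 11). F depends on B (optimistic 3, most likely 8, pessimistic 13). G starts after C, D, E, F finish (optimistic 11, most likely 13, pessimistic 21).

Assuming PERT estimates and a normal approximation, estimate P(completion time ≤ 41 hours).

te_A = (10 + 4·14 + 24)/6 = 90/6 = 15; σ²_A = ((24−10)/6)² = 5.444
te_B = (8 + 4·11 + 20)/6 = 72/6 = 12; σ²_B = ((20−8)/6)² = 4.000
te_C = (1 + 4·6 + 11)/6 = 36/6 = 6; σ²_C = ((11−1)/6)² = 2.778
te_D = (5 + 4·9 + 25)/6 = 66/6 = 11; σ²_D = ((25−5)/6)² = 11.111
te_E = (3 + 4·7 + 11)/6 = 42/6 = 7; σ²_E = ((11−3)/6)² = 1.778
te_F = (3 + 4·8 + 13)/6 = 48/6 = 8; σ²_F = ((13−3)/6)² = 2.778
te_G = (11 + 4·13 + 21)/6 = 84/6 = 14; σ²_G = ((21−11)/6)² = 2.778

Forward pass:
ES_A = 0; EF_A = 15
ES_B = 15; EF_B = 15+12 = 27
ES_C = max(EF_A=15, EF_B=27) = 27; EF_C = 27+6 = 33
ES_D = 15; EF_D = 15+11 = 26
ES_E = 27; EF_E = 27+7 = 34
ES_F = 27; EF_F = 27+8 = 35
ES_G = max(EF_C=33, EF_D=26, EF_E=34, EF_F=35) = 35; EF_G = 35+14 = 49
Expected project duration μ = 49 hours. Critical path: A → B → F → G.

Variance along critical path = 5.444 + 4.000 + 2.778 + 2.778 = 15.000; σ = √15.000 = 3.873 hours.
Z = (41 − 49) / 3.873 = -2.066
P(T ≤ 41) = Φ(-2.066) ≈ 0.019

0.019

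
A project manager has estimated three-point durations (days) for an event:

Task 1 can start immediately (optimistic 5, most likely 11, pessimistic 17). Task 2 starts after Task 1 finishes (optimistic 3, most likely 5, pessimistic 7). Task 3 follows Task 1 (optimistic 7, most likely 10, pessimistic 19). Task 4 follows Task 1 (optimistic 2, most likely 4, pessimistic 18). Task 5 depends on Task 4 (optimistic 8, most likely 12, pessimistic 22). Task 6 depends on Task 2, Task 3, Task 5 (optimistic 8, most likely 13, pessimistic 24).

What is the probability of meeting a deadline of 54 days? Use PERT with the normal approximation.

te_Task 1 = (5 + 4·11 + 17)/6 = 66/6 = 11; σ²_Task 1 = ((17−5)/6)² = 4.000
te_Task 2 = (3 + 4·5 + 7)/6 = 30/6 = 5; σ²_Task 2 = ((7−3)/6)² = 0.444
te_Task 3 = (7 + 4·10 + 19)/6 = 66/6 = 11; σ²_Task 3 = ((19−7)/6)² = 4.000
te_Task 4 = (2 + 4·4 + 18)/6 = 36/6 = 6; σ²_Task 4 = ((18−2)/6)² = 7.111
te_Task 5 = (8 + 4·12 + 22)/6 = 78/6 = 13; σ²_Task 5 = ((22−8)/6)² = 5.444
te_Task 6 = (8 + 4·13 + 24)/6 = 84/6 = 14; σ²_Task 6 = ((24−8)/6)² = 7.111

Forward pass:
ES_Task 1 = 0; EF_Task 1 = 11
ES_Task 2 = 11; EF_Task 2 = 11+5 = 16
ES_Task 3 = 11; EF_Task 3 = 11+11 = 22
ES_Task 4 = 11; EF_Task 4 = 11+6 = 17
ES_Task 5 = 17; EF_Task 5 = 17+13 = 30
ES_Task 6 = max(EF_Task 2=16, EF_Task 3=22, EF_Task 5=30) = 30; EF_Task 6 = 30+14 = 44
Expected project duration μ = 44 days. Critical path: Task 1 → Task 4 → Task 5 → Task 6.

Variance along critical path = 4.000 + 7.111 + 5.444 + 7.111 = 23.667; σ = √23.667 = 4.865 days.
Z = (54 − 44) / 4.865 = 2.056
P(T ≤ 54) = Φ(2.056) ≈ 0.980

0.980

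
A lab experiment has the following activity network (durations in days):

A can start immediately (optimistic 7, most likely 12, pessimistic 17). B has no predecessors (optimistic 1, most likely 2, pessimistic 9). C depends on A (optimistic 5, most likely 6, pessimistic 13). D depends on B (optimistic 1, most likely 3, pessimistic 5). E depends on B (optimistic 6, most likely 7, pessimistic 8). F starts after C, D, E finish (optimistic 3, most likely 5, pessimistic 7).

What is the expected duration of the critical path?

te_A = (7 + 4·12 + 17)/6 = 72/6 = 12
te_B = (1 + 4·2 + 9)/6 = 18/6 = 3
te_C = (5 + 4·6 + 13)/6 = 42/6 = 7
te_D = (1 + 4·3 + 5)/6 = 18/6 = 3
te_E = (6 + 4·7 + 8)/6 = 42/6 = 7
te_F = (3 + 4·5 + 7)/6 = 30/6 = 5

Forward pass:
ES_A = 0; EF_A = 12
ES_B = 0; EF_B = 3
ES_C = 12; EF_C = 12+7 = 19
ES_D = 3; EF_D = 3+3 = 6
ES_E = 3; EF_E = 3+7 = 10
ES_F = max(EF_C=19, EF_D=6, EF_E=10) = 19; EF_F = 19+5 = 24
Expected project duration μ = 24 days. Critical path: A → C → F.

24 days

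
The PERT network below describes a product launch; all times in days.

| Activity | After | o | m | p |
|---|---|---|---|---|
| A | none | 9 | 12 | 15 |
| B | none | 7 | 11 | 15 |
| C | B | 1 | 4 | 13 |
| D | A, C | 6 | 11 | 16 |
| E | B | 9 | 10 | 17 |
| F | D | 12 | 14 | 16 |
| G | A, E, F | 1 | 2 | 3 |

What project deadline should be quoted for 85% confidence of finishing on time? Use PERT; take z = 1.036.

46.1 days

te_A = (9 + 4·12 + 15)/6 = 72/6 = 12; σ²_A = ((15−9)/6)² = 1.000
te_B = (7 + 4·11 + 15)/6 = 66/6 = 11; σ²_B = ((15−7)/6)² = 1.778
te_C = (1 + 4·4 + 13)/6 = 30/6 = 5; σ²_C = ((13−1)/6)² = 4.000
te_D = (6 + 4·11 + 16)/6 = 66/6 = 11; σ²_D = ((16−6)/6)² = 2.778
te_E = (9 + 4·10 + 17)/6 = 66/6 = 11; σ²_E = ((17−9)/6)² = 1.778
te_F = (12 + 4·14 + 16)/6 = 84/6 = 14; σ²_F = ((16−12)/6)² = 0.444
te_G = (1 + 4·2 + 3)/6 = 12/6 = 2; σ²_G = ((3−1)/6)² = 0.111

Forward pass:
ES_A = 0; EF_A = 12
ES_B = 0; EF_B = 11
ES_C = 11; EF_C = 11+5 = 16
ES_D = max(EF_A=12, EF_C=16) = 16; EF_D = 16+11 = 27
ES_E = 11; EF_E = 11+11 = 22
ES_F = 27; EF_F = 27+14 = 41
ES_G = max(EF_A=12, EF_E=22, EF_F=41) = 41; EF_G = 41+2 = 43
Expected project duration μ = 43 days. Critical path: B → C → D → F → G.

Variance along critical path = 1.778 + 4.000 + 2.778 + 0.444 + 0.111 = 9.111; σ = 3.018 days.
D = μ + z·σ = 43 + 1.036·3.018 = 46.1 days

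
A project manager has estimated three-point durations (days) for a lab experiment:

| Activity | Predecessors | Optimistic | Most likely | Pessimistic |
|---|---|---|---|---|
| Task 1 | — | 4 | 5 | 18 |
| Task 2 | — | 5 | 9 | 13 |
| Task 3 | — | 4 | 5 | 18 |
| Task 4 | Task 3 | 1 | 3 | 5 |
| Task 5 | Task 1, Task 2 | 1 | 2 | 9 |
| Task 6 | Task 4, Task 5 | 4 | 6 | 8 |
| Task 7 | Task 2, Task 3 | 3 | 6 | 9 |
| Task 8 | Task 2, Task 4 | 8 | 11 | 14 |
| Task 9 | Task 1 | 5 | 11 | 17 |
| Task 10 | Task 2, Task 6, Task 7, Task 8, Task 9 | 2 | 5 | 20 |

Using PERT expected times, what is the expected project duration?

28 days

te_Task 1 = (4 + 4·5 + 18)/6 = 42/6 = 7
te_Task 2 = (5 + 4·9 + 13)/6 = 54/6 = 9
te_Task 3 = (4 + 4·5 + 18)/6 = 42/6 = 7
te_Task 4 = (1 + 4·3 + 5)/6 = 18/6 = 3
te_Task 5 = (1 + 4·2 + 9)/6 = 18/6 = 3
te_Task 6 = (4 + 4·6 + 8)/6 = 36/6 = 6
te_Task 7 = (3 + 4·6 + 9)/6 = 36/6 = 6
te_Task 8 = (8 + 4·11 + 14)/6 = 66/6 = 11
te_Task 9 = (5 + 4·11 + 17)/6 = 66/6 = 11
te_Task 10 = (2 + 4·5 + 20)/6 = 42/6 = 7

Forward pass:
ES_Task 1 = 0; EF_Task 1 = 7
ES_Task 2 = 0; EF_Task 2 = 9
ES_Task 3 = 0; EF_Task 3 = 7
ES_Task 4 = 7; EF_Task 4 = 7+3 = 10
ES_Task 5 = max(EF_Task 1=7, EF_Task 2=9) = 9; EF_Task 5 = 9+3 = 12
ES_Task 6 = max(EF_Task 4=10, EF_Task 5=12) = 12; EF_Task 6 = 12+6 = 18
ES_Task 7 = max(EF_Task 2=9, EF_Task 3=7) = 9; EF_Task 7 = 9+6 = 15
ES_Task 8 = max(EF_Task 2=9, EF_Task 4=10) = 10; EF_Task 8 = 10+11 = 21
ES_Task 9 = 7; EF_Task 9 = 7+11 = 18
ES_Task 10 = max(EF_Task 2=9, EF_Task 6=18, EF_Task 7=15, EF_Task 8=21, EF_Task 9=18) = 21; EF_Task 10 = 21+7 = 28
Expected project duration μ = 28 days. Critical path: Task 3 → Task 4 → Task 8 → Task 10.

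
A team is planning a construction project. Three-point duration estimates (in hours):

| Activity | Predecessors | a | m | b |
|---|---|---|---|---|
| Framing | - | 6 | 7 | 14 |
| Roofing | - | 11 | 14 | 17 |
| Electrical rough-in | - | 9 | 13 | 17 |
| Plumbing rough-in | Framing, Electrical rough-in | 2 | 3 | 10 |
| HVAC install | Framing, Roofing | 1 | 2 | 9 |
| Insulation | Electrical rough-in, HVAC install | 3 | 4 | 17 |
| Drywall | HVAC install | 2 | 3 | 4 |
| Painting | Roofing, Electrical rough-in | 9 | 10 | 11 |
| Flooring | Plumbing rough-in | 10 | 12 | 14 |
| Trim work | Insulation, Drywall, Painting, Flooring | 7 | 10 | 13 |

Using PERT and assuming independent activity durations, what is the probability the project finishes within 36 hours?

te_Framing = (6 + 4·7 + 14)/6 = 48/6 = 8; σ²_Framing = ((14−6)/6)² = 1.778
te_Roofing = (11 + 4·14 + 17)/6 = 84/6 = 14; σ²_Roofing = ((17−11)/6)² = 1.000
te_Electrical rough-in = (9 + 4·13 + 17)/6 = 78/6 = 13; σ²_Electrical rough-in = ((17−9)/6)² = 1.778
te_Plumbing rough-in = (2 + 4·3 + 10)/6 = 24/6 = 4; σ²_Plumbing rough-in = ((10−2)/6)² = 1.778
te_HVAC install = (1 + 4·2 + 9)/6 = 18/6 = 3; σ²_HVAC install = ((9−1)/6)² = 1.778
te_Insulation = (3 + 4·4 + 17)/6 = 36/6 = 6; σ²_Insulation = ((17−3)/6)² = 5.444
te_Drywall = (2 + 4·3 + 4)/6 = 18/6 = 3; σ²_Drywall = ((4−2)/6)² = 0.111
te_Painting = (9 + 4·10 + 11)/6 = 60/6 = 10; σ²_Painting = ((11−9)/6)² = 0.111
te_Flooring = (10 + 4·12 + 14)/6 = 72/6 = 12; σ²_Flooring = ((14−10)/6)² = 0.444
te_Trim work = (7 + 4·10 + 13)/6 = 60/6 = 10; σ²_Trim work = ((13−7)/6)² = 1.000

Forward pass:
ES_Framing = 0; EF_Framing = 8
ES_Roofing = 0; EF_Roofing = 14
ES_Electrical rough-in = 0; EF_Electrical rough-in = 13
ES_Plumbing rough-in = max(EF_Framing=8, EF_Electrical rough-in=13) = 13; EF_Plumbing rough-in = 13+4 = 17
ES_HVAC install = max(EF_Framing=8, EF_Roofing=14) = 14; EF_HVAC install = 14+3 = 17
ES_Insulation = max(EF_Electrical rough-in=13, EF_HVAC install=17) = 17; EF_Insulation = 17+6 = 23
ES_Drywall = 17; EF_Drywall = 17+3 = 20
ES_Painting = max(EF_Roofing=14, EF_Electrical rough-in=13) = 14; EF_Painting = 14+10 = 24
ES_Flooring = 17; EF_Flooring = 17+12 = 29
ES_Trim work = max(EF_Insulation=23, EF_Drywall=20, EF_Painting=24, EF_Flooring=29) = 29; EF_Trim work = 29+10 = 39
Expected project duration μ = 39 hours. Critical path: Electrical rough-in → Plumbing rough-in → Flooring → Trim work.

Variance along critical path = 1.778 + 1.778 + 0.444 + 1.000 = 5.000; σ = √5.000 = 2.236 hours.
Z = (36 − 39) / 2.236 = -1.342
P(T ≤ 36) = Φ(-1.342) ≈ 0.090

0.090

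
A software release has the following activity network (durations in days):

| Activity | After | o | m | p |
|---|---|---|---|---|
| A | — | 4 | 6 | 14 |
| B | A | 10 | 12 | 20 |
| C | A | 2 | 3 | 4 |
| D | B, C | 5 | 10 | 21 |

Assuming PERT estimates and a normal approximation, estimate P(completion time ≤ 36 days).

0.920

te_A = (4 + 4·6 + 14)/6 = 42/6 = 7; σ²_A = ((14−4)/6)² = 2.778
te_B = (10 + 4·12 + 20)/6 = 78/6 = 13; σ²_B = ((20−10)/6)² = 2.778
te_C = (2 + 4·3 + 4)/6 = 18/6 = 3; σ²_C = ((4−2)/6)² = 0.111
te_D = (5 + 4·10 + 21)/6 = 66/6 = 11; σ²_D = ((21−5)/6)² = 7.111

Forward pass:
ES_A = 0; EF_A = 7
ES_B = 7; EF_B = 7+13 = 20
ES_C = 7; EF_C = 7+3 = 10
ES_D = max(EF_B=20, EF_C=10) = 20; EF_D = 20+11 = 31
Expected project duration μ = 31 days. Critical path: A → B → D.

Variance along critical path = 2.778 + 2.778 + 7.111 = 12.667; σ = √12.667 = 3.559 days.
Z = (36 − 31) / 3.559 = 1.405
P(T ≤ 36) = Φ(1.405) ≈ 0.920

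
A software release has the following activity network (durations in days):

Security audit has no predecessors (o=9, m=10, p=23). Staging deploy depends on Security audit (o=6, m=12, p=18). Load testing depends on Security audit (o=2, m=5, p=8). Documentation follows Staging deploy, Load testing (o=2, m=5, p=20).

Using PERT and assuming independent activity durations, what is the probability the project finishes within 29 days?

te_Security audit = (9 + 4·10 + 23)/6 = 72/6 = 12; σ²_Security audit = ((23−9)/6)² = 5.444
te_Staging deploy = (6 + 4·12 + 18)/6 = 72/6 = 12; σ²_Staging deploy = ((18−6)/6)² = 4.000
te_Load testing = (2 + 4·5 + 8)/6 = 30/6 = 5; σ²_Load testing = ((8−2)/6)² = 1.000
te_Documentation = (2 + 4·5 + 20)/6 = 42/6 = 7; σ²_Documentation = ((20−2)/6)² = 9.000

Forward pass:
ES_Security audit = 0; EF_Security audit = 12
ES_Staging deploy = 12; EF_Staging deploy = 12+12 = 24
ES_Load testing = 12; EF_Load testing = 12+5 = 17
ES_Documentation = max(EF_Staging deploy=24, EF_Load testing=17) = 24; EF_Documentation = 24+7 = 31
Expected project duration μ = 31 days. Critical path: Security audit → Staging deploy → Documentation.

Variance along critical path = 5.444 + 4.000 + 9.000 = 18.444; σ = √18.444 = 4.295 days.
Z = (29 − 31) / 4.295 = -0.466
P(T ≤ 29) = Φ(-0.466) ≈ 0.321

0.321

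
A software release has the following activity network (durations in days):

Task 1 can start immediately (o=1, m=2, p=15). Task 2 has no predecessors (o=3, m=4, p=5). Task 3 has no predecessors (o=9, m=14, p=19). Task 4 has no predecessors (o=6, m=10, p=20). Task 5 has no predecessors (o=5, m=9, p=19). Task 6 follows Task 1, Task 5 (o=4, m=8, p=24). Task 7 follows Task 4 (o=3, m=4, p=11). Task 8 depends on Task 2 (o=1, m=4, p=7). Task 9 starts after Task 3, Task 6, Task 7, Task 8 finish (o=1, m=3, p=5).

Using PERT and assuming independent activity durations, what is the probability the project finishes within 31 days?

te_Task 1 = (1 + 4·2 + 15)/6 = 24/6 = 4; σ²_Task 1 = ((15−1)/6)² = 5.444
te_Task 2 = (3 + 4·4 + 5)/6 = 24/6 = 4; σ²_Task 2 = ((5−3)/6)² = 0.111
te_Task 3 = (9 + 4·14 + 19)/6 = 84/6 = 14; σ²_Task 3 = ((19−9)/6)² = 2.778
te_Task 4 = (6 + 4·10 + 20)/6 = 66/6 = 11; σ²_Task 4 = ((20−6)/6)² = 5.444
te_Task 5 = (5 + 4·9 + 19)/6 = 60/6 = 10; σ²_Task 5 = ((19−5)/6)² = 5.444
te_Task 6 = (4 + 4·8 + 24)/6 = 60/6 = 10; σ²_Task 6 = ((24−4)/6)² = 11.111
te_Task 7 = (3 + 4·4 + 11)/6 = 30/6 = 5; σ²_Task 7 = ((11−3)/6)² = 1.778
te_Task 8 = (1 + 4·4 + 7)/6 = 24/6 = 4; σ²_Task 8 = ((7−1)/6)² = 1.000
te_Task 9 = (1 + 4·3 + 5)/6 = 18/6 = 3; σ²_Task 9 = ((5−1)/6)² = 0.444

Forward pass:
ES_Task 1 = 0; EF_Task 1 = 4
ES_Task 2 = 0; EF_Task 2 = 4
ES_Task 3 = 0; EF_Task 3 = 14
ES_Task 4 = 0; EF_Task 4 = 11
ES_Task 5 = 0; EF_Task 5 = 10
ES_Task 6 = max(EF_Task 1=4, EF_Task 5=10) = 10; EF_Task 6 = 10+10 = 20
ES_Task 7 = 11; EF_Task 7 = 11+5 = 16
ES_Task 8 = 4; EF_Task 8 = 4+4 = 8
ES_Task 9 = max(EF_Task 3=14, EF_Task 6=20, EF_Task 7=16, EF_Task 8=8) = 20; EF_Task 9 = 20+3 = 23
Expected project duration μ = 23 days. Critical path: Task 5 → Task 6 → Task 9.

Variance along critical path = 5.444 + 11.111 + 0.444 = 17.000; σ = √17.000 = 4.123 days.
Z = (31 − 23) / 4.123 = 1.940
P(T ≤ 31) = Φ(1.940) ≈ 0.974

0.974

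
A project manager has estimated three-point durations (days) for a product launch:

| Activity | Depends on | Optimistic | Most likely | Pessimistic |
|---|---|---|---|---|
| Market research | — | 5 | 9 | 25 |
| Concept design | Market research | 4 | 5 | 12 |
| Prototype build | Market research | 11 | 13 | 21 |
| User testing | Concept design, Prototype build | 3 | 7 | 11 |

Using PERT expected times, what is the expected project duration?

te_Market research = (5 + 4·9 + 25)/6 = 66/6 = 11
te_Concept design = (4 + 4·5 + 12)/6 = 36/6 = 6
te_Prototype build = (11 + 4·13 + 21)/6 = 84/6 = 14
te_User testing = (3 + 4·7 + 11)/6 = 42/6 = 7

Forward pass:
ES_Market research = 0; EF_Market research = 11
ES_Concept design = 11; EF_Concept design = 11+6 = 17
ES_Prototype build = 11; EF_Prototype build = 11+14 = 25
ES_User testing = max(EF_Concept design=17, EF_Prototype build=25) = 25; EF_User testing = 25+7 = 32
Expected project duration μ = 32 days. Critical path: Market research → Prototype build → User testing.

32 days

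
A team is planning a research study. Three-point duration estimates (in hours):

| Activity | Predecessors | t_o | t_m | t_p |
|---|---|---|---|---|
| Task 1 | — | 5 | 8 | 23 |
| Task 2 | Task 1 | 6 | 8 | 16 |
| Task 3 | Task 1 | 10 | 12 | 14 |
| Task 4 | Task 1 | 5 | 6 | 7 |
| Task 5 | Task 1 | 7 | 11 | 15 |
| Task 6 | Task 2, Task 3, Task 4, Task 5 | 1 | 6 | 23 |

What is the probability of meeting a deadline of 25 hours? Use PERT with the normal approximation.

te_Task 1 = (5 + 4·8 + 23)/6 = 60/6 = 10; σ²_Task 1 = ((23−5)/6)² = 9.000
te_Task 2 = (6 + 4·8 + 16)/6 = 54/6 = 9; σ²_Task 2 = ((16−6)/6)² = 2.778
te_Task 3 = (10 + 4·12 + 14)/6 = 72/6 = 12; σ²_Task 3 = ((14−10)/6)² = 0.444
te_Task 4 = (5 + 4·6 + 7)/6 = 36/6 = 6; σ²_Task 4 = ((7−5)/6)² = 0.111
te_Task 5 = (7 + 4·11 + 15)/6 = 66/6 = 11; σ²_Task 5 = ((15−7)/6)² = 1.778
te_Task 6 = (1 + 4·6 + 23)/6 = 48/6 = 8; σ²_Task 6 = ((23−1)/6)² = 13.444

Forward pass:
ES_Task 1 = 0; EF_Task 1 = 10
ES_Task 2 = 10; EF_Task 2 = 10+9 = 19
ES_Task 3 = 10; EF_Task 3 = 10+12 = 22
ES_Task 4 = 10; EF_Task 4 = 10+6 = 16
ES_Task 5 = 10; EF_Task 5 = 10+11 = 21
ES_Task 6 = max(EF_Task 2=19, EF_Task 3=22, EF_Task 4=16, EF_Task 5=21) = 22; EF_Task 6 = 22+8 = 30
Expected project duration μ = 30 hours. Critical path: Task 1 → Task 3 → Task 6.

Variance along critical path = 9.000 + 0.444 + 13.444 = 22.889; σ = √22.889 = 4.784 hours.
Z = (25 − 30) / 4.784 = -1.045
P(T ≤ 25) = Φ(-1.045) ≈ 0.148

0.148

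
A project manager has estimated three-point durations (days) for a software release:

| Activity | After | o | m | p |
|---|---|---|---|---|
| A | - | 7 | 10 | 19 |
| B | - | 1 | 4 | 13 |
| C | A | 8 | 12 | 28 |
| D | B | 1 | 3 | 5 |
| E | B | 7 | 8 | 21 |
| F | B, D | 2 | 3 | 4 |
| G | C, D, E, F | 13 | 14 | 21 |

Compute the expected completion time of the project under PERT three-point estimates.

40 days

te_A = (7 + 4·10 + 19)/6 = 66/6 = 11
te_B = (1 + 4·4 + 13)/6 = 30/6 = 5
te_C = (8 + 4·12 + 28)/6 = 84/6 = 14
te_D = (1 + 4·3 + 5)/6 = 18/6 = 3
te_E = (7 + 4·8 + 21)/6 = 60/6 = 10
te_F = (2 + 4·3 + 4)/6 = 18/6 = 3
te_G = (13 + 4·14 + 21)/6 = 90/6 = 15

Forward pass:
ES_A = 0; EF_A = 11
ES_B = 0; EF_B = 5
ES_C = 11; EF_C = 11+14 = 25
ES_D = 5; EF_D = 5+3 = 8
ES_E = 5; EF_E = 5+10 = 15
ES_F = max(EF_B=5, EF_D=8) = 8; EF_F = 8+3 = 11
ES_G = max(EF_C=25, EF_D=8, EF_E=15, EF_F=11) = 25; EF_G = 25+15 = 40
Expected project duration μ = 40 days. Critical path: A → C → G.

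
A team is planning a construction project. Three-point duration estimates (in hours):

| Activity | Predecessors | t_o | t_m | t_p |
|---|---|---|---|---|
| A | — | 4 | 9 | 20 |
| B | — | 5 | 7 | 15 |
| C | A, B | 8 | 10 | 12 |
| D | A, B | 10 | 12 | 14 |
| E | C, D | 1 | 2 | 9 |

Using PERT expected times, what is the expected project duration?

te_A = (4 + 4·9 + 20)/6 = 60/6 = 10
te_B = (5 + 4·7 + 15)/6 = 48/6 = 8
te_C = (8 + 4·10 + 12)/6 = 60/6 = 10
te_D = (10 + 4·12 + 14)/6 = 72/6 = 12
te_E = (1 + 4·2 + 9)/6 = 18/6 = 3

Forward pass:
ES_A = 0; EF_A = 10
ES_B = 0; EF_B = 8
ES_C = max(EF_A=10, EF_B=8) = 10; EF_C = 10+10 = 20
ES_D = max(EF_A=10, EF_B=8) = 10; EF_D = 10+12 = 22
ES_E = max(EF_C=20, EF_D=22) = 22; EF_E = 22+3 = 25
Expected project duration μ = 25 hours. Critical path: A → D → E.

25 hours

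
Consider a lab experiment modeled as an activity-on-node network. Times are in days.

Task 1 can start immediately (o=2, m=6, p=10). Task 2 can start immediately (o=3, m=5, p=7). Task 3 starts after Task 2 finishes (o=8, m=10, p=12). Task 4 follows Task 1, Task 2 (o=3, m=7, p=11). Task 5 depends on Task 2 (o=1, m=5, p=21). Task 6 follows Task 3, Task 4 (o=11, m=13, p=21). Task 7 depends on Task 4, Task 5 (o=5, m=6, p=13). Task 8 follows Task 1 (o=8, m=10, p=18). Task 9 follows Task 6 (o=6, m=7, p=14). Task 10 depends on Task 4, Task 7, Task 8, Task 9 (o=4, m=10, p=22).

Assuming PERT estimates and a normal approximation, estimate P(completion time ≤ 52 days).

te_Task 1 = (2 + 4·6 + 10)/6 = 36/6 = 6; σ²_Task 1 = ((10−2)/6)² = 1.778
te_Task 2 = (3 + 4·5 + 7)/6 = 30/6 = 5; σ²_Task 2 = ((7−3)/6)² = 0.444
te_Task 3 = (8 + 4·10 + 12)/6 = 60/6 = 10; σ²_Task 3 = ((12−8)/6)² = 0.444
te_Task 4 = (3 + 4·7 + 11)/6 = 42/6 = 7; σ²_Task 4 = ((11−3)/6)² = 1.778
te_Task 5 = (1 + 4·5 + 21)/6 = 42/6 = 7; σ²_Task 5 = ((21−1)/6)² = 11.111
te_Task 6 = (11 + 4·13 + 21)/6 = 84/6 = 14; σ²_Task 6 = ((21−11)/6)² = 2.778
te_Task 7 = (5 + 4·6 + 13)/6 = 42/6 = 7; σ²_Task 7 = ((13−5)/6)² = 1.778
te_Task 8 = (8 + 4·10 + 18)/6 = 66/6 = 11; σ²_Task 8 = ((18−8)/6)² = 2.778
te_Task 9 = (6 + 4·7 + 14)/6 = 48/6 = 8; σ²_Task 9 = ((14−6)/6)² = 1.778
te_Task 10 = (4 + 4·10 + 22)/6 = 66/6 = 11; σ²_Task 10 = ((22−4)/6)² = 9.000

Forward pass:
ES_Task 1 = 0; EF_Task 1 = 6
ES_Task 2 = 0; EF_Task 2 = 5
ES_Task 3 = 5; EF_Task 3 = 5+10 = 15
ES_Task 4 = max(EF_Task 1=6, EF_Task 2=5) = 6; EF_Task 4 = 6+7 = 13
ES_Task 5 = 5; EF_Task 5 = 5+7 = 12
ES_Task 6 = max(EF_Task 3=15, EF_Task 4=13) = 15; EF_Task 6 = 15+14 = 29
ES_Task 7 = max(EF_Task 4=13, EF_Task 5=12) = 13; EF_Task 7 = 13+7 = 20
ES_Task 8 = 6; EF_Task 8 = 6+11 = 17
ES_Task 9 = 29; EF_Task 9 = 29+8 = 37
ES_Task 10 = max(EF_Task 4=13, EF_Task 7=20, EF_Task 8=17, EF_Task 9=37) = 37; EF_Task 10 = 37+11 = 48
Expected project duration μ = 48 days. Critical path: Task 2 → Task 3 → Task 6 → Task 9 → Task 10.

Variance along critical path = 0.444 + 0.444 + 2.778 + 1.778 + 9.000 = 14.444; σ = √14.444 = 3.801 days.
Z = (52 − 48) / 3.801 = 1.052
P(T ≤ 52) = Φ(1.052) ≈ 0.854

0.854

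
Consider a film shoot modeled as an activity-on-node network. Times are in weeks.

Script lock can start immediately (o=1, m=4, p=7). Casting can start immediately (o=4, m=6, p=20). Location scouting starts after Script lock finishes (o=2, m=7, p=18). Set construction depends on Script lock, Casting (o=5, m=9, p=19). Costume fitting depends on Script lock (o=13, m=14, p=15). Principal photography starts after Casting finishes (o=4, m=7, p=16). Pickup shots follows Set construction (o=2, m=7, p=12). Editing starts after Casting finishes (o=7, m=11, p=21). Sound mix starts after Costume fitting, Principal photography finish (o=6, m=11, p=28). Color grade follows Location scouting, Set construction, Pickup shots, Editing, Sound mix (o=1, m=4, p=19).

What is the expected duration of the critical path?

te_Script lock = (1 + 4·4 + 7)/6 = 24/6 = 4
te_Casting = (4 + 4·6 + 20)/6 = 48/6 = 8
te_Location scouting = (2 + 4·7 + 18)/6 = 48/6 = 8
te_Set construction = (5 + 4·9 + 19)/6 = 60/6 = 10
te_Costume fitting = (13 + 4·14 + 15)/6 = 84/6 = 14
te_Principal photography = (4 + 4·7 + 16)/6 = 48/6 = 8
te_Pickup shots = (2 + 4·7 + 12)/6 = 42/6 = 7
te_Editing = (7 + 4·11 + 21)/6 = 72/6 = 12
te_Sound mix = (6 + 4·11 + 28)/6 = 78/6 = 13
te_Color grade = (1 + 4·4 + 19)/6 = 36/6 = 6

Forward pass:
ES_Script lock = 0; EF_Script lock = 4
ES_Casting = 0; EF_Casting = 8
ES_Location scouting = 4; EF_Location scouting = 4+8 = 12
ES_Set construction = max(EF_Script lock=4, EF_Casting=8) = 8; EF_Set construction = 8+10 = 18
ES_Costume fitting = 4; EF_Costume fitting = 4+14 = 18
ES_Principal photography = 8; EF_Principal photography = 8+8 = 16
ES_Pickup shots = 18; EF_Pickup shots = 18+7 = 25
ES_Editing = 8; EF_Editing = 8+12 = 20
ES_Sound mix = max(EF_Costume fitting=18, EF_Principal photography=16) = 18; EF_Sound mix = 18+13 = 31
ES_Color grade = max(EF_Location scouting=12, EF_Set construction=18, EF_Pickup shots=25, EF_Editing=20, EF_Sound mix=31) = 31; EF_Color grade = 31+6 = 37
Expected project duration μ = 37 weeks. Critical path: Script lock → Costume fitting → Sound mix → Color grade.

37 weeks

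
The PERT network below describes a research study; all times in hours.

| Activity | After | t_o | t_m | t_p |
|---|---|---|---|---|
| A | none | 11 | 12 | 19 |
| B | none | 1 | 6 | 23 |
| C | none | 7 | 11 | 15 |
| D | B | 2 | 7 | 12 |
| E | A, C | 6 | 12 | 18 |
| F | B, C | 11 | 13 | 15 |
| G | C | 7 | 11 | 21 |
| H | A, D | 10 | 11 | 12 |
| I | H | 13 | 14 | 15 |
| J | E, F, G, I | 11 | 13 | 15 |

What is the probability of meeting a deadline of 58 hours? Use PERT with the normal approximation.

0.888

te_A = (11 + 4·12 + 19)/6 = 78/6 = 13; σ²_A = ((19−11)/6)² = 1.778
te_B = (1 + 4·6 + 23)/6 = 48/6 = 8; σ²_B = ((23−1)/6)² = 13.444
te_C = (7 + 4·11 + 15)/6 = 66/6 = 11; σ²_C = ((15−7)/6)² = 1.778
te_D = (2 + 4·7 + 12)/6 = 42/6 = 7; σ²_D = ((12−2)/6)² = 2.778
te_E = (6 + 4·12 + 18)/6 = 72/6 = 12; σ²_E = ((18−6)/6)² = 4.000
te_F = (11 + 4·13 + 15)/6 = 78/6 = 13; σ²_F = ((15−11)/6)² = 0.444
te_G = (7 + 4·11 + 21)/6 = 72/6 = 12; σ²_G = ((21−7)/6)² = 5.444
te_H = (10 + 4·11 + 12)/6 = 66/6 = 11; σ²_H = ((12−10)/6)² = 0.111
te_I = (13 + 4·14 + 15)/6 = 84/6 = 14; σ²_I = ((15−13)/6)² = 0.111
te_J = (11 + 4·13 + 15)/6 = 78/6 = 13; σ²_J = ((15−11)/6)² = 0.444

Forward pass:
ES_A = 0; EF_A = 13
ES_B = 0; EF_B = 8
ES_C = 0; EF_C = 11
ES_D = 8; EF_D = 8+7 = 15
ES_E = max(EF_A=13, EF_C=11) = 13; EF_E = 13+12 = 25
ES_F = max(EF_B=8, EF_C=11) = 11; EF_F = 11+13 = 24
ES_G = 11; EF_G = 11+12 = 23
ES_H = max(EF_A=13, EF_D=15) = 15; EF_H = 15+11 = 26
ES_I = 26; EF_I = 26+14 = 40
ES_J = max(EF_E=25, EF_F=24, EF_G=23, EF_I=40) = 40; EF_J = 40+13 = 53
Expected project duration μ = 53 hours. Critical path: B → D → H → I → J.

Variance along critical path = 13.444 + 2.778 + 0.111 + 0.111 + 0.444 = 16.889; σ = √16.889 = 4.110 hours.
Z = (58 − 53) / 4.110 = 1.217
P(T ≤ 58) = Φ(1.217) ≈ 0.888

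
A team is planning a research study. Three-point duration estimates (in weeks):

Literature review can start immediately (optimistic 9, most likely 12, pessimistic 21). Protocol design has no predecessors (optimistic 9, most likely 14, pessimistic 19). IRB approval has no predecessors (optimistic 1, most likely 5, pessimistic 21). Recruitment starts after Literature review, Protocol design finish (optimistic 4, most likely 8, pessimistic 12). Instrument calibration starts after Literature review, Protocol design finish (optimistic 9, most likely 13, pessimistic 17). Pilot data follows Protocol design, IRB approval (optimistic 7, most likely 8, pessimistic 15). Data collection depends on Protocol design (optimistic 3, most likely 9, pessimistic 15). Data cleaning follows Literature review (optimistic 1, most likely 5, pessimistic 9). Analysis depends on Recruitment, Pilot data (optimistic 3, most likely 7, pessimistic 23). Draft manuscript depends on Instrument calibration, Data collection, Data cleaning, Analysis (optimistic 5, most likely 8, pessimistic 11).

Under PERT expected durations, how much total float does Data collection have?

te_Literature review = (9 + 4·12 + 21)/6 = 78/6 = 13
te_Protocol design = (9 + 4·14 + 19)/6 = 84/6 = 14
te_IRB approval = (1 + 4·5 + 21)/6 = 42/6 = 7
te_Recruitment = (4 + 4·8 + 12)/6 = 48/6 = 8
te_Instrument calibration = (9 + 4·13 + 17)/6 = 78/6 = 13
te_Pilot data = (7 + 4·8 + 15)/6 = 54/6 = 9
te_Data collection = (3 + 4·9 + 15)/6 = 54/6 = 9
te_Data cleaning = (1 + 4·5 + 9)/6 = 30/6 = 5
te_Analysis = (3 + 4·7 + 23)/6 = 54/6 = 9
te_Draft manuscript = (5 + 4·8 + 11)/6 = 48/6 = 8

Forward pass:
ES_Literature review = 0; EF_Literature review = 13
ES_Protocol design = 0; EF_Protocol design = 14
ES_IRB approval = 0; EF_IRB approval = 7
ES_Recruitment = max(EF_Literature review=13, EF_Protocol design=14) = 14; EF_Recruitment = 14+8 = 22
ES_Instrument calibration = max(EF_Literature review=13, EF_Protocol design=14) = 14; EF_Instrument calibration = 14+13 = 27
ES_Pilot data = max(EF_Protocol design=14, EF_IRB approval=7) = 14; EF_Pilot data = 14+9 = 23
ES_Data collection = 14; EF_Data collection = 14+9 = 23
ES_Data cleaning = 13; EF_Data cleaning = 13+5 = 18
ES_Analysis = max(EF_Recruitment=22, EF_Pilot data=23) = 23; EF_Analysis = 23+9 = 32
ES_Draft manuscript = max(EF_Instrument calibration=27, EF_Data collection=23, EF_Data cleaning=18, EF_Analysis=32) = 32; EF_Draft manuscript = 32+8 = 40
Expected project duration μ = 40 weeks. Critical path: Protocol design → Pilot data → Analysis → Draft manuscript.

Backward pass:
LF_Draft manuscript = 40; LS_Draft manuscript = 40−8 = 32
LF_Analysis = LS_Draft manuscript = 32; LS_Analysis = 32−9 = 23
LF_Data cleaning = LS_Draft manuscript = 32; LS_Data cleaning = 32−5 = 27
LF_Data collection = LS_Draft manuscript = 32; LS_Data collection = 32−9 = 23
LF_Pilot data = LS_Analysis = 23; LS_Pilot data = 23−9 = 14
LF_Instrument calibration = LS_Draft manuscript = 32; LS_Instrument calibration = 32−13 = 19
LF_Recruitment = LS_Analysis = 23; LS_Recruitment = 23−8 = 15
LF_IRB approval = LS_Pilot data = 14; LS_IRB approval = 14−7 = 7
LF_Protocol design = min(LS_Recruitment=15, LS_Instrument calibration=19, LS_Pilot data=14, LS_Data collection=23) = 14; LS_Protocol design = 14−14 = 0
LF_Literature review = min(LS_Recruitment=15, LS_Instrument calibration=19, LS_Data cleaning=27) = 15; LS_Literature review = 15−13 = 2
Slack_Data collection = LS_Data collection − ES_Data collection = 23 − 14 = 9

9 weeks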